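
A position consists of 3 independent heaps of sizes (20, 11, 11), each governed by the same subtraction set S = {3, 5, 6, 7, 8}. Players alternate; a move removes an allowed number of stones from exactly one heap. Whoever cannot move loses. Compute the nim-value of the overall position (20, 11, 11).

3

All heaps use S = {3, 5, 6, 7, 8}:
n :  0  1  2  3  4  5  6  7  8  9 10 11 12 13 14 15 16 17 18 19 20
G :  0  0  0  1  1  1  2  2  2  3  3  0  0  0  1  1  1  2  2  2  3
Heap A: G(20) = 3.
Heap B: G(11) = 0.
Heap C: G(11) = 0.
Combined Grundy value = 3 ⊕ 0 ⊕ 0 = 3.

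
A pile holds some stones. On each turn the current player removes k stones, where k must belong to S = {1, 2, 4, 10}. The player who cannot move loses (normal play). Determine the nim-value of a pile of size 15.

0

n :  0  1  2  3  4  5  6  7  8  9 10 11 12 13 14 15
G :  0  1  2  0  1  2  0  1  2  0  1  2  0  1  2  0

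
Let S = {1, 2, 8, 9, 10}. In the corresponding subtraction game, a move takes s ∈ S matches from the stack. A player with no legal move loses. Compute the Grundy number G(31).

n :  0  1  2  3  4  5  6  7  8  9 10 11 12 13 14 15 16 17 18 19 20 21 22 23 24 25 26 27 28 29 30 31
G :  0  1  2  0  1  2  0  1  2  3  4  5  3  4  5  3  4  0  1  2  0  1  2  0  1  2  3  4  5  3  4  5

5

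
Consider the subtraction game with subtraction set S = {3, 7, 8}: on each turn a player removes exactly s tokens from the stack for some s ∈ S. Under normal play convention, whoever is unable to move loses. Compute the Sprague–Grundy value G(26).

0

G(0) = 0
G(1) = mex{} = 0
G(2) = mex{} = 0
G(3) = mex{0} = 1
G(4) = mex{0} = 1
G(5) = mex{0} = 1
G(6) = mex{1} = 0
G(7) = mex{1,0} = 2
G(8) = mex{1,0,0} = 2
G(9) = mex{0,0,0} = 1
G(10) = mex{2,1,0} = 3
G(11) = mex{2,1,1} = 0
G(12) = mex{1,1,1} = 0
G(13) = mex{3,0,1} = 2
G(14) = mex{0,2,0} = 1
G(15) = mex{0,2,2} = 1
G(16) = mex{2,1,2} = 0
G(17) = mex{1,3,1} = 0
G(18) = mex{1,0,3} = 2
G(19) = mex{0,0,0} = 1
G(20) = mex{0,2,0} = 1
G(21) = mex{2,1,2} = 0
G(22) = mex{1,1,1} = 0
G(23) = mex{1,0,1} = 2
G(24) = mex{0,0,0} = 1
G(25) = mex{0,2,0} = 1
G(26) = mex{2,1,2} = 0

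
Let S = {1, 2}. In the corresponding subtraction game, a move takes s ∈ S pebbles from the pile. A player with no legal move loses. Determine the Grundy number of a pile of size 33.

n :  0  1  2  3  4  5  6  7  8  9 10 11 12 13 14 15 16 17 18 19 20 21 22 23 24 25 26 27 28 29 30 31 32 33
G :  0  1  2  0  1  2  0  1  2  0  1  2  0  1  2  0  1  2  0  1  2  0  1  2  0  1  2  0  1  2  0  1  2  0

0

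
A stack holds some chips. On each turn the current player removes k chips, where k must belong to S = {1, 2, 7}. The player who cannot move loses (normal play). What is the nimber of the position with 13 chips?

G(0) = 0
G(1) = mex{0} = 1
G(2) = mex{1,0} = 2
G(3) = mex{2,1} = 0
G(4) = mex{0,2} = 1
G(5) = mex{1,0} = 2
G(6) = mex{2,1} = 0
G(7) = mex{0,2,0} = 1
G(8) = mex{1,0,1} = 2
G(9) = mex{2,1,2} = 0
G(10) = mex{0,2,0} = 1
G(11) = mex{1,0,1} = 2
G(12) = mex{2,1,2} = 0
G(13) = mex{0,2,0} = 1

1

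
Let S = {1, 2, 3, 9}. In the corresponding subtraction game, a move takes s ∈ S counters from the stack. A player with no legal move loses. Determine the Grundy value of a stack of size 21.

1

n :  0  1  2  3  4  5  6  7  8  9 10 11 12 13 14 15 16 17 18 19 20 21
G :  0  1  2  3  0  1  2  3  0  1  2  3  0  1  2  3  0  1  2  3  0  1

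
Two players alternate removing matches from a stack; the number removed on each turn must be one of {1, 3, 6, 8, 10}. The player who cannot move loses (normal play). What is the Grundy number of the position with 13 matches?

0

G(0) = 0
G(1) = mex{0} = 1
G(2) = mex{1} = 0
G(3) = mex{0,0} = 1
G(4) = mex{1,1} = 0
G(5) = mex{0,0} = 1
G(6) = mex{1,1,0} = 2
G(7) = mex{2,0,1} = 3
G(8) = mex{3,1,0,0} = 2
G(9) = mex{2,2,1,1} = 0
G(10) = mex{0,3,0,0,0} = 1
G(11) = mex{1,2,1,1,1} = 0
G(12) = mex{0,0,2,0,0} = 1
G(13) = mex{1,1,3,1,1} = 0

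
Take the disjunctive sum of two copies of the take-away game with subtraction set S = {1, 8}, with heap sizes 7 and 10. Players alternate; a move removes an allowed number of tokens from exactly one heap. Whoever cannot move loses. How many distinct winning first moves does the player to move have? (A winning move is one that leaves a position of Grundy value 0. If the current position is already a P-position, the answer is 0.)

All heaps use S = {1, 8}:
G(0) = 0
G(1) = mex{0} = 1
G(2) = mex{1} = 0
G(3) = mex{0} = 1
G(4) = mex{1} = 0
G(5) = mex{0} = 1
G(6) = mex{1} = 0
G(7) = mex{0} = 1
G(8) = mex{1,0} = 2
G(9) = mex{2,1} = 0
G(10) = mex{0,0} = 1
Heap A: G(7) = 1.
Heap B: G(10) = 1.
Combined Grundy value = 1 ⊕ 1 = 0.
A winning move leaves total XOR = 0, i.e. changes one component's Grundy value g to g ⊕ X where X is the current total.
Heap A: target g' = 1⊕0 = 1, but every legal move changes the Grundy value (mex property), so 0 moves.
Heap B: target g' = 1⊕0 = 1, but every legal move changes the Grundy value (mex property), so 0 moves.

0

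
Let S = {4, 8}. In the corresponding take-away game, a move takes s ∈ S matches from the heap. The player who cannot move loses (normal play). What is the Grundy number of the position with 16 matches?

n :  0  1  2  3  4  5  6  7  8  9 10 11 12 13 14 15 16
G :  0  0  0  0  1  1  1  1  2  2  2  2  0  0  0  0  1

1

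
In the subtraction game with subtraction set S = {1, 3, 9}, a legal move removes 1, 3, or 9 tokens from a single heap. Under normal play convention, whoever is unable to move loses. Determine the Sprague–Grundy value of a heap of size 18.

G(0) = 0
G(1) = mex{0} = 1
G(2) = mex{1} = 0
G(3) = mex{0,0} = 1
G(4) = mex{1,1} = 0
G(5) = mex{0,0} = 1
G(6) = mex{1,1} = 0
G(7) = mex{0,0} = 1
G(8) = mex{1,1} = 0
G(9) = mex{0,0,0} = 1
G(10) = mex{1,1,1} = 0
G(11) = mex{0,0,0} = 1
G(12) = mex{1,1,1} = 0
G(13) = mex{0,0,0} = 1
G(14) = mex{1,1,1} = 0
G(15) = mex{0,0,0} = 1
G(16) = mex{1,1,1} = 0
G(17) = mex{0,0,0} = 1
G(18) = mex{1,1,1} = 0

0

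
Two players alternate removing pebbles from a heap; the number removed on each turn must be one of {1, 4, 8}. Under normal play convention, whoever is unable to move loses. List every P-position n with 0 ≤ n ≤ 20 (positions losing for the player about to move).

0, 2, 5, 7, 12, 14, 17, 19

G(0) = 0
G(1) = mex{0} = 1
G(2) = mex{1} = 0
G(3) = mex{0} = 1
G(4) = mex{1,0} = 2
G(5) = mex{2,1} = 0
G(6) = mex{0,0} = 1
G(7) = mex{1,1} = 0
G(8) = mex{0,2,0} = 1
G(9) = mex{1,0,1} = 2
G(10) = mex{2,1,0} = 3
G(11) = mex{3,0,1} = 2
G(12) = mex{2,1,2} = 0
G(13) = mex{0,2,0} = 1
G(14) = mex{1,3,1} = 0
G(15) = mex{0,2,0} = 1
G(16) = mex{1,0,1} = 2
G(17) = mex{2,1,2} = 0
G(18) = mex{0,0,3} = 1
G(19) = mex{1,1,2} = 0
G(20) = mex{0,2,0} = 1
P-positions are exactly the n with G(n) = 0.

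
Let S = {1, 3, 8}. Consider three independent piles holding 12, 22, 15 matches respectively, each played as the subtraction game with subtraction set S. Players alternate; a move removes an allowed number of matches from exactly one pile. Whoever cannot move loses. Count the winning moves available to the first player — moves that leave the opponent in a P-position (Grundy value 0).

6

All piles use S = {1, 3, 8}:
n :  0  1  2  3  4  5  6  7  8  9 10 11 12 13 14 15 16 17 18 19 20 21 22
G :  0  1  0  1  0  1  0  1  2  3  2  0  1  0  1  0  1  0  1  2  3  2  0
Pile A: G(12) = 1.
Pile B: G(22) = 0.
Pile C: G(15) = 0.
Combined Grundy value = 1 ⊕ 0 ⊕ 0 = 1.
A winning move leaves total XOR = 0, i.e. changes one component's Grundy value g to g ⊕ X where X is the current total.
Pile A: need g' = 1⊕1 = 0. Options: 12−1→G=0, 12−3→G=3, 12−8→G=0. Hits: 2.
Pile B: need g' = 0⊕1 = 1. Options: 22−1→G=2, 22−3→G=2, 22−8→G=1. Hits: 1.
Pile C: need g' = 0⊕1 = 1. Options: 15−1→G=1, 15−3→G=1, 15−8→G=1. Hits: 3.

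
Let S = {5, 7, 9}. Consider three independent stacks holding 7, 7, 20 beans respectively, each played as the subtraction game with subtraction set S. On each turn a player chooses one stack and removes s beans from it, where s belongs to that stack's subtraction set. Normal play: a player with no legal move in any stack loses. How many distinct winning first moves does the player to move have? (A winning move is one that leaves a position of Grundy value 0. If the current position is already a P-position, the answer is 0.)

All stacks use S = {5, 7, 9}:
G(0) = 0
G(1) = mex{} = 0
G(2) = mex{} = 0
G(3) = mex{} = 0
G(4) = mex{} = 0
G(5) = mex{0} = 1
G(6) = mex{0} = 1
G(7) = mex{0,0} = 1
G(8) = mex{0,0} = 1
G(9) = mex{0,0,0} = 1
G(10) = mex{1,0,0} = 2
G(11) = mex{1,0,0} = 2
G(12) = mex{1,1,0} = 2
G(13) = mex{1,1,0} = 2
G(14) = mex{1,1,1} = 0
G(15) = mex{2,1,1} = 0
G(16) = mex{2,1,1} = 0
G(17) = mex{2,2,1} = 0
G(18) = mex{2,2,1} = 0
G(19) = mex{0,2,2} = 1
G(20) = mex{0,2,2} = 1
Stack A: G(7) = 1.
Stack B: G(7) = 1.
Stack C: G(20) = 1.
Combined Grundy value = 1 ⊕ 1 ⊕ 1 = 1.
A winning move leaves total XOR = 0, i.e. changes one component's Grundy value g to g ⊕ X where X is the current total.
Stack A: need g' = 1⊕1 = 0. Options: 7−5→G=0, 7−7→G=0. Hits: 2.
Stack B: need g' = 1⊕1 = 0. Options: 7−5→G=0, 7−7→G=0. Hits: 2.
Stack C: need g' = 1⊕1 = 0. Options: 20−5→G=0, 20−7→G=2, 20−9→G=2. Hits: 1.

5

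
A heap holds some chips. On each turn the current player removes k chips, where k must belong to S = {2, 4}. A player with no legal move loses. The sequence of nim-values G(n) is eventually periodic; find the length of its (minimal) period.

6

G(0) = 0
G(1) = mex{} = 0
G(2) = mex{0} = 1
G(3) = mex{0} = 1
G(4) = mex{1,0} = 2
G(5) = mex{1,0} = 2
G(6) = mex{2,1} = 0
G(7) = mex{2,1} = 0
G(8) = mex{0,2} = 1
G(9) = mex{0,2} = 1
G(10) = mex{1,0} = 2
G(11) = mex{1,0} = 2
G(12) = mex{2,1} = 0
G(13) = mex{2,1} = 0
G(14) = mex{0,2} = 1
G(n+6) = G(n) holds for n = 0,…,3 (a full window of length max(S) = 4), so the sequence is purely periodic with period 6.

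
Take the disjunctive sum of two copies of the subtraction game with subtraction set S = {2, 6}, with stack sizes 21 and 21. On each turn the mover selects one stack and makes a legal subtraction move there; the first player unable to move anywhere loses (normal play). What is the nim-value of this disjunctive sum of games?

All stacks use S = {2, 6}:
n :  0  1  2  3  4  5  6  7  8  9 10 11 12 13 14 15 16 17 18 19 20 21
G :  0  0  1  1  0  0  1  1  0  0  1  1  0  0  1  1  0  0  1  1  0  0
Stack A: G(21) = 0.
Stack B: G(21) = 0.
Combined Grundy value = 0 ⊕ 0 = 0.

0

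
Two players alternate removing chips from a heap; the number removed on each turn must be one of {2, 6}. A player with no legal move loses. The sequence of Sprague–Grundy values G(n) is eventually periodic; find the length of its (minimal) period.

4

n :  0  1  2  3  4  5  6  7  8  9 10 11 12 13 14
G :  0  0  1  1  0  0  1  1  0  0  1  1  0  0  1
G(n+4) = G(n) holds for n = 0,…,5 (a full window of length max(S) = 6), so the sequence is purely periodic with period 4.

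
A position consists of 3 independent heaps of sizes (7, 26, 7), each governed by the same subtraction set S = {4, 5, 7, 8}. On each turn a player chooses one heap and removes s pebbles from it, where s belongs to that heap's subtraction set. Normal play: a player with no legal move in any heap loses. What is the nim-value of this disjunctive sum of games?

0

All heaps use S = {4, 5, 7, 8}:
G(0) = 0
G(1) = mex{} = 0
G(2) = mex{} = 0
G(3) = mex{} = 0
G(4) = mex{0} = 1
G(5) = mex{0,0} = 1
G(6) = mex{0,0} = 1
G(7) = mex{0,0,0} = 1
G(8) = mex{1,0,0,0} = 2
G(9) = mex{1,1,0,0} = 2
G(10) = mex{1,1,0,0} = 2
G(11) = mex{1,1,1,0} = 2
G(12) = mex{2,1,1,1} = 0
G(13) = mex{2,2,1,1} = 0
G(14) = mex{2,2,1,1} = 0
G(15) = mex{2,2,2,1} = 0
G(16) = mex{0,2,2,2} = 1
G(17) = mex{0,0,2,2} = 1
G(18) = mex{0,0,2,2} = 1
G(19) = mex{0,0,0,2} = 1
G(20) = mex{1,0,0,0} = 2
G(21) = mex{1,1,0,0} = 2
G(22) = mex{1,1,0,0} = 2
G(23) = mex{1,1,1,0} = 2
G(24) = mex{2,1,1,1} = 0
G(25) = mex{2,2,1,1} = 0
G(26) = mex{2,2,1,1} = 0
Heap A: G(7) = 1.
Heap B: G(26) = 0.
Heap C: G(7) = 1.
Combined Grundy value = 1 ⊕ 0 ⊕ 1 = 0.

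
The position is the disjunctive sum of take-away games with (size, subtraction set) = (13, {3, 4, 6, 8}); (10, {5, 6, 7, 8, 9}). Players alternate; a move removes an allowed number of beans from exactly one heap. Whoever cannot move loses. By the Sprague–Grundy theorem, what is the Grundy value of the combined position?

2

Heap A, S = {3, 4, 6, 8}:
G(0) = 0
G(1) = mex{} = 0
G(2) = mex{} = 0
G(3) = mex{0} = 1
G(4) = mex{0,0} = 1
G(5) = mex{0,0} = 1
G(6) = mex{1,0,0} = 2
G(7) = mex{1,1,0} = 2
G(8) = mex{1,1,0,0} = 2
G(9) = mex{2,1,1,0} = 3
G(10) = mex{2,2,1,0} = 3
G(11) = mex{2,2,1,1} = 0
G(12) = mex{3,2,2,1} = 0
G(13) = mex{3,3,2,1} = 0
G_A(13) = 0.
Heap B, S = {5, 6, 7, 8, 9}:
n :  0  1  2  3  4  5  6  7  8  9 10
G :  0  0  0  0  0  1  1  1  1  1  2
G_B(10) = 2.
Combined Grundy value = 0 ⊕ 2 = 2.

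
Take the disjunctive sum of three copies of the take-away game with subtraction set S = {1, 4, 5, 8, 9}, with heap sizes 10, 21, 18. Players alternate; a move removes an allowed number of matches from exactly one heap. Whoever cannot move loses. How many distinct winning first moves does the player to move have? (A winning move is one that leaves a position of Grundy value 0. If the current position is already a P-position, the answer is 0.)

1

All heaps use S = {1, 4, 5, 8, 9}:
n :  0  1  2  3  4  5  6  7  8  9 10 11 12 13 14 15 16 17 18 19 20 21
G :  0  1  0  1  2  3  2  3  4  5  4  5  0  1  0  1  2  3  2  3  4  5
Heap A: G(10) = 4.
Heap B: G(21) = 5.
Heap C: G(18) = 2.
Combined Grundy value = 4 ⊕ 5 ⊕ 2 = 3.
A winning move leaves total XOR = 0, i.e. changes one component's Grundy value g to g ⊕ X where X is the current total.
Heap A: need g' = 4⊕3 = 7. Options: 10−1→G=5, 10−4→G=2, 10−5→G=3, 10−8→G=0, 10−9→G=1. Hits: 0.
Heap B: need g' = 5⊕3 = 6. Options: 21−1→G=4, 21−4→G=3, 21−5→G=2, 21−8→G=1, 21−9→G=0. Hits: 0.
Heap C: need g' = 2⊕3 = 1. Options: 18−1→G=3, 18−4→G=0, 18−5→G=1, 18−8→G=4, 18−9→G=5. Hits: 1.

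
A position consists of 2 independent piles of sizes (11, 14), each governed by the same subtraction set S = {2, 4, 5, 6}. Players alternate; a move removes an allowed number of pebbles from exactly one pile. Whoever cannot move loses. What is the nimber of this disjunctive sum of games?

2

All piles use S = {2, 4, 5, 6}:
G(0) = 0
G(1) = mex{} = 0
G(2) = mex{0} = 1
G(3) = mex{0} = 1
G(4) = mex{1,0} = 2
G(5) = mex{1,0,0} = 2
G(6) = mex{2,1,0,0} = 3
G(7) = mex{2,1,1,0} = 3
G(8) = mex{3,2,1,1} = 0
G(9) = mex{3,2,2,1} = 0
G(10) = mex{0,3,2,2} = 1
G(11) = mex{0,3,3,2} = 1
G(12) = mex{1,0,3,3} = 2
G(13) = mex{1,0,0,3} = 2
G(14) = mex{2,1,0,0} = 3
Pile A: G(11) = 1.
Pile B: G(14) = 3.
Combined Grundy value = 1 ⊕ 3 = 2.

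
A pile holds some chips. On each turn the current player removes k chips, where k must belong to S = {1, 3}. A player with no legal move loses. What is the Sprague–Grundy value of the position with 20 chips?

0

G(0) = 0
G(1) = mex{0} = 1
G(2) = mex{1} = 0
G(3) = mex{0,0} = 1
G(4) = mex{1,1} = 0
G(5) = mex{0,0} = 1
G(6) = mex{1,1} = 0
G(7) = mex{0,0} = 1
G(8) = mex{1,1} = 0
G(9) = mex{0,0} = 1
G(10) = mex{1,1} = 0
G(11) = mex{0,0} = 1
G(12) = mex{1,1} = 0
G(13) = mex{0,0} = 1
G(14) = mex{1,1} = 0
G(15) = mex{0,0} = 1
G(16) = mex{1,1} = 0
G(17) = mex{0,0} = 1
G(18) = mex{1,1} = 0
G(19) = mex{0,0} = 1
G(20) = mex{1,1} = 0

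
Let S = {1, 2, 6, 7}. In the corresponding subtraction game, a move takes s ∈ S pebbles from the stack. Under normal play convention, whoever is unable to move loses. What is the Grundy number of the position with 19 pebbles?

G(0) = 0
G(1) = mex{0} = 1
G(2) = mex{1,0} = 2
G(3) = mex{2,1} = 0
G(4) = mex{0,2} = 1
G(5) = mex{1,0} = 2
G(6) = mex{2,1,0} = 3
G(7) = mex{3,2,1,0} = 4
G(8) = mex{4,3,2,1} = 0
G(9) = mex{0,4,0,2} = 1
G(10) = mex{1,0,1,0} = 2
G(11) = mex{2,1,2,1} = 0
G(12) = mex{0,2,3,2} = 1
G(13) = mex{1,0,4,3} = 2
G(14) = mex{2,1,0,4} = 3
G(15) = mex{3,2,1,0} = 4
G(16) = mex{4,3,2,1} = 0
G(17) = mex{0,4,0,2} = 1
G(18) = mex{1,0,1,0} = 2
G(19) = mex{2,1,2,1} = 0

0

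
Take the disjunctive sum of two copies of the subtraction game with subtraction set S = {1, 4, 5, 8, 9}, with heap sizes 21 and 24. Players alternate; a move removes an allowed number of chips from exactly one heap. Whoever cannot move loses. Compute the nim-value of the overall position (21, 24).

5

All heaps use S = {1, 4, 5, 8, 9}:
G(0) = 0
G(1) = mex{0} = 1
G(2) = mex{1} = 0
G(3) = mex{0} = 1
G(4) = mex{1,0} = 2
G(5) = mex{2,1,0} = 3
G(6) = mex{3,0,1} = 2
G(7) = mex{2,1,0} = 3
G(8) = mex{3,2,1,0} = 4
G(9) = mex{4,3,2,1,0} = 5
G(10) = mex{5,2,3,0,1} = 4
G(11) = mex{4,3,2,1,0} = 5
G(12) = mex{5,4,3,2,1} = 0
G(13) = mex{0,5,4,3,2} = 1
G(14) = mex{1,4,5,2,3} = 0
G(15) = mex{0,5,4,3,2} = 1
G(16) = mex{1,0,5,4,3} = 2
G(17) = mex{2,1,0,5,4} = 3
G(18) = mex{3,0,1,4,5} = 2
G(19) = mex{2,1,0,5,4} = 3
G(20) = mex{3,2,1,0,5} = 4
G(21) = mex{4,3,2,1,0} = 5
G(22) = mex{5,2,3,0,1} = 4
G(23) = mex{4,3,2,1,0} = 5
G(24) = mex{5,4,3,2,1} = 0
Heap A: G(21) = 5.
Heap B: G(24) = 0.
Combined Grundy value = 5 ⊕ 0 = 5.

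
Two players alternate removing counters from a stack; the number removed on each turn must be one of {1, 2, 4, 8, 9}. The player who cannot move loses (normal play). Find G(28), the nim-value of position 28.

n :  0  1  2  3  4  5  6  7  8  9 10 11 12 13 14 15 16 17 18 19 20 21 22 23 24 25 26 27 28
G :  0  1  2  0  1  2  0  1  2  3  4  5  3  0  1  2  0  1  2  0  1  2  3  4  5  3  0  1  2

2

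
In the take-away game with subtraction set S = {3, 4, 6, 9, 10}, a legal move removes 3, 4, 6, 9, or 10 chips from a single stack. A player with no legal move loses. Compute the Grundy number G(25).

4

G(0) = 0
G(1) = mex{} = 0
G(2) = mex{} = 0
G(3) = mex{0} = 1
G(4) = mex{0,0} = 1
G(5) = mex{0,0} = 1
G(6) = mex{1,0,0} = 2
G(7) = mex{1,1,0} = 2
G(8) = mex{1,1,0} = 2
G(9) = mex{2,1,1,0} = 3
G(10) = mex{2,2,1,0,0} = 3
G(11) = mex{2,2,1,0,0} = 3
G(12) = mex{3,2,2,1,0} = 4
G(13) = mex{3,3,2,1,1} = 0
G(14) = mex{3,3,2,1,1} = 0
G(15) = mex{4,3,3,2,1} = 0
G(16) = mex{0,4,3,2,2} = 1
G(17) = mex{0,0,3,2,2} = 1
G(18) = mex{0,0,4,3,2} = 1
G(19) = mex{1,0,0,3,3} = 2
G(20) = mex{1,1,0,3,3} = 2
G(21) = mex{1,1,0,4,3} = 2
G(22) = mex{2,1,1,0,4} = 3
G(23) = mex{2,2,1,0,0} = 3
G(24) = mex{2,2,1,0,0} = 3
G(25) = mex{3,2,2,1,0} = 4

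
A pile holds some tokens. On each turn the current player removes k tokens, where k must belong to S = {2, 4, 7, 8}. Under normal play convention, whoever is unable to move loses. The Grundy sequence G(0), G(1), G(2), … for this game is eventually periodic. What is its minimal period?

11

n :  0  1  2  3  4  5  6  7  8  9 10 11 12 13 14 15 16 17 18 19 20 21 22 23
G :  0  0  1  1  2  2  0  3  1  4  2  0  0  1  1  2  2  0  3  1  4  2  0  0
G(n+11) = G(n) holds for n = 0,…,7 (a full window of length max(S) = 8), so the sequence is purely periodic with period 11.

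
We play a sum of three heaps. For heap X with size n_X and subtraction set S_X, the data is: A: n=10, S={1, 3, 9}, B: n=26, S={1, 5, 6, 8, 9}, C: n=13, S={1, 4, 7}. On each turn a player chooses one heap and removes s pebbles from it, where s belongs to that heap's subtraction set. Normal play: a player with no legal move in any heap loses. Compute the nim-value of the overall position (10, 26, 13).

Heap A, S = {1, 3, 9}:
G(0) = 0
G(1) = mex{0} = 1
G(2) = mex{1} = 0
G(3) = mex{0,0} = 1
G(4) = mex{1,1} = 0
G(5) = mex{0,0} = 1
G(6) = mex{1,1} = 0
G(7) = mex{0,0} = 1
G(8) = mex{1,1} = 0
G(9) = mex{0,0,0} = 1
G(10) = mex{1,1,1} = 0
G_A(10) = 0.
Heap B, S = {1, 5, 6, 8, 9}:
n :  0  1  2  3  4  5  6  7  8  9 10 11 12 13 14 15 16 17 18 19 20 21 22 23 24 25 26
G :  0  1  0  1  0  1  2  3  2  3  2  3  4  5  0  1  0  1  0  1  2  3  2  3  2  3  4
G_B(26) = 4.
Heap C, S = {1, 4, 7}:
G(0) = 0
G(1) = mex{0} = 1
G(2) = mex{1} = 0
G(3) = mex{0} = 1
G(4) = mex{1,0} = 2
G(5) = mex{2,1} = 0
G(6) = mex{0,0} = 1
G(7) = mex{1,1,0} = 2
G(8) = mex{2,2,1} = 0
G(9) = mex{0,0,0} = 1
G(10) = mex{1,1,1} = 0
G(11) = mex{0,2,2} = 1
G(12) = mex{1,0,0} = 2
G(13) = mex{2,1,1} = 0
G_C(13) = 0.
Combined Grundy value = 0 ⊕ 4 ⊕ 0 = 4.

4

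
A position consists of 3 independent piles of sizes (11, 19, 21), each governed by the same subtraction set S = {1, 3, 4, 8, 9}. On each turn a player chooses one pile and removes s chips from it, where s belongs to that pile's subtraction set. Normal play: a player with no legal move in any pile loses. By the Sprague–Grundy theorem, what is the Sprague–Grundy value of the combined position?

6

All piles use S = {1, 3, 4, 8, 9}:
G(0) = 0
G(1) = mex{0} = 1
G(2) = mex{1} = 0
G(3) = mex{0,0} = 1
G(4) = mex{1,1,0} = 2
G(5) = mex{2,0,1} = 3
G(6) = mex{3,1,0} = 2
G(7) = mex{2,2,1} = 0
G(8) = mex{0,3,2,0} = 1
G(9) = mex{1,2,3,1,0} = 4
G(10) = mex{4,0,2,0,1} = 3
G(11) = mex{3,1,0,1,0} = 2
G(12) = mex{2,4,1,2,1} = 0
G(13) = mex{0,3,4,3,2} = 1
G(14) = mex{1,2,3,2,3} = 0
G(15) = mex{0,0,2,0,2} = 1
G(16) = mex{1,1,0,1,0} = 2
G(17) = mex{2,0,1,4,1} = 3
G(18) = mex{3,1,0,3,4} = 2
G(19) = mex{2,2,1,2,3} = 0
G(20) = mex{0,3,2,0,2} = 1
G(21) = mex{1,2,3,1,0} = 4
Pile A: G(11) = 2.
Pile B: G(19) = 0.
Pile C: G(21) = 4.
Combined Grundy value = 2 ⊕ 0 ⊕ 4 = 6.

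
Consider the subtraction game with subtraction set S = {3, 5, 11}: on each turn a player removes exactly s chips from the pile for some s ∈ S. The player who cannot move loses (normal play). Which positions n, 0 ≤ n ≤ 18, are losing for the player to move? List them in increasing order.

G(0) = 0
G(1) = mex{} = 0
G(2) = mex{} = 0
G(3) = mex{0} = 1
G(4) = mex{0} = 1
G(5) = mex{0,0} = 1
G(6) = mex{1,0} = 2
G(7) = mex{1,0} = 2
G(8) = mex{1,1} = 0
G(9) = mex{2,1} = 0
G(10) = mex{2,1} = 0
G(11) = mex{0,2,0} = 1
G(12) = mex{0,2,0} = 1
G(13) = mex{0,0,0} = 1
G(14) = mex{1,0,1} = 2
G(15) = mex{1,0,1} = 2
G(16) = mex{1,1,1} = 0
G(17) = mex{2,1,2} = 0
G(18) = mex{2,1,2} = 0
P-positions are exactly the n with G(n) = 0.

0, 1, 2, 8, 9, 10, 16, 17, 18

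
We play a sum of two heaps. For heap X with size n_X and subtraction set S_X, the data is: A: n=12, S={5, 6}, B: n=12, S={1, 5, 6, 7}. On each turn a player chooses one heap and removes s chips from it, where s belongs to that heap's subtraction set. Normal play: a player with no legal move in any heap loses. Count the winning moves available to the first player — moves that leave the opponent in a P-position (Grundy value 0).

Heap A, S = {5, 6}:
G(0) = 0
G(1) = mex{} = 0
G(2) = mex{} = 0
G(3) = mex{} = 0
G(4) = mex{} = 0
G(5) = mex{0} = 1
G(6) = mex{0,0} = 1
G(7) = mex{0,0} = 1
G(8) = mex{0,0} = 1
G(9) = mex{0,0} = 1
G(10) = mex{1,0} = 2
G(11) = mex{1,1} = 0
G(12) = mex{1,1} = 0
G_A(12) = 0.
Heap B, S = {1, 5, 6, 7}:
n :  0  1  2  3  4  5  6  7  8  9 10 11 12
G :  0  1  0  1  0  1  2  3  2  3  2  3  0
G_B(12) = 0.
Combined Grundy value = 0 ⊕ 0 = 0.
A winning move leaves total XOR = 0, i.e. changes one component's Grundy value g to g ⊕ X where X is the current total.
Heap A: target g' = 0⊕0 = 0, but every legal move changes the Grundy value (mex property), so 0 moves.
Heap B: target g' = 0⊕0 = 0, but every legal move changes the Grundy value (mex property), so 0 moves.

0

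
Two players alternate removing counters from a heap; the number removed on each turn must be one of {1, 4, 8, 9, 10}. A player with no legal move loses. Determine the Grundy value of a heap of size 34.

n :  0  1  2  3  4  5  6  7  8  9 10 11 12 13 14 15 16 17 18 19 20 21 22 23 24 25 26 27 28 29 30 31 32 33 34
G :  0  1  0  1  2  0  1  0  1  2  3  2  3  4  5  3  2  3  0  1  0  1  2  0  1  0  1  2  3  2  3  4  5  3  2

2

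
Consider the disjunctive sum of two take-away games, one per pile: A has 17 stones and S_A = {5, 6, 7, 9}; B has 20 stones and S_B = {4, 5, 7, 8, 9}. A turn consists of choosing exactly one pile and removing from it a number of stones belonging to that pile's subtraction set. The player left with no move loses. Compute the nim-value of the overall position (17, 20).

Pile A, S = {5, 6, 7, 9}:
n :  0  1  2  3  4  5  6  7  8  9 10 11 12 13 14 15 16 17
G :  0  0  0  0  0  1  1  1  1  1  2  2  2  2  0  0  0  0
G_A(17) = 0.
Pile B, S = {4, 5, 7, 8, 9}:
G(0) = 0
G(1) = mex{} = 0
G(2) = mex{} = 0
G(3) = mex{} = 0
G(4) = mex{0} = 1
G(5) = mex{0,0} = 1
G(6) = mex{0,0} = 1
G(7) = mex{0,0,0} = 1
G(8) = mex{1,0,0,0} = 2
G(9) = mex{1,1,0,0,0} = 2
G(10) = mex{1,1,0,0,0} = 2
G(11) = mex{1,1,1,0,0} = 2
G(12) = mex{2,1,1,1,0} = 3
G(13) = mex{2,2,1,1,1} = 0
G(14) = mex{2,2,1,1,1} = 0
G(15) = mex{2,2,2,1,1} = 0
G(16) = mex{3,2,2,2,1} = 0
G(17) = mex{0,3,2,2,2} = 1
G(18) = mex{0,0,2,2,2} = 1
G(19) = mex{0,0,3,2,2} = 1
G(20) = mex{0,0,0,3,2} = 1
G_B(20) = 1.
Combined Grundy value = 0 ⊕ 1 = 1.

1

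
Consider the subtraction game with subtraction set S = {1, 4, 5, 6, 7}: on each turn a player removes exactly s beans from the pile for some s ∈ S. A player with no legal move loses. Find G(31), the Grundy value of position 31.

G(0) = 0
G(1) = mex{0} = 1
G(2) = mex{1} = 0
G(3) = mex{0} = 1
G(4) = mex{1,0} = 2
G(5) = mex{2,1,0} = 3
G(6) = mex{3,0,1,0} = 2
G(7) = mex{2,1,0,1,0} = 3
G(8) = mex{3,2,1,0,1} = 4
G(9) = mex{4,3,2,1,0} = 5
G(10) = mex{5,2,3,2,1} = 0
G(11) = mex{0,3,2,3,2} = 1
G(12) = mex{1,4,3,2,3} = 0
G(13) = mex{0,5,4,3,2} = 1
G(14) = mex{1,0,5,4,3} = 2
G(15) = mex{2,1,0,5,4} = 3
G(16) = mex{3,0,1,0,5} = 2
G(17) = mex{2,1,0,1,0} = 3
G(18) = mex{3,2,1,0,1} = 4
G(19) = mex{4,3,2,1,0} = 5
G(20) = mex{5,2,3,2,1} = 0
G(21) = mex{0,3,2,3,2} = 1
G(22) = mex{1,4,3,2,3} = 0
G(23) = mex{0,5,4,3,2} = 1
G(24) = mex{1,0,5,4,3} = 2
G(25) = mex{2,1,0,5,4} = 3
G(26) = mex{3,0,1,0,5} = 2
G(27) = mex{2,1,0,1,0} = 3
G(28) = mex{3,2,1,0,1} = 4
G(29) = mex{4,3,2,1,0} = 5
G(30) = mex{5,2,3,2,1} = 0
G(31) = mex{0,3,2,3,2} = 1

1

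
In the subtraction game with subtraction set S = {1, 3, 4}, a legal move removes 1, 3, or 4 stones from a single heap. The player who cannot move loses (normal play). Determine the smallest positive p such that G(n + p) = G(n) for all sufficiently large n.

G(0) = 0
G(1) = mex{0} = 1
G(2) = mex{1} = 0
G(3) = mex{0,0} = 1
G(4) = mex{1,1,0} = 2
G(5) = mex{2,0,1} = 3
G(6) = mex{3,1,0} = 2
G(7) = mex{2,2,1} = 0
G(8) = mex{0,3,2} = 1
G(9) = mex{1,2,3} = 0
G(10) = mex{0,0,2} = 1
G(11) = mex{1,1,0} = 2
G(12) = mex{2,0,1} = 3
G(13) = mex{3,1,0} = 2
G(14) = mex{2,2,1} = 0
G(15) = mex{0,3,2} = 1
G(n+7) = G(n) holds for n = 0,…,3 (a full window of length max(S) = 4), so the sequence is purely periodic with period 7.

7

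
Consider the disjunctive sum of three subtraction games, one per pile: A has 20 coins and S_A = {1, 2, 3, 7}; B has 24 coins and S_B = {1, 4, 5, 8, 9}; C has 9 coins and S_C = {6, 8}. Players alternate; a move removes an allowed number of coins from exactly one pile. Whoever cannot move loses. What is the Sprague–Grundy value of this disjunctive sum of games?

1

Pile A, S = {1, 2, 3, 7}:
G(0) = 0
G(1) = mex{0} = 1
G(2) = mex{1,0} = 2
G(3) = mex{2,1,0} = 3
G(4) = mex{3,2,1} = 0
G(5) = mex{0,3,2} = 1
G(6) = mex{1,0,3} = 2
G(7) = mex{2,1,0,0} = 3
G(8) = mex{3,2,1,1} = 0
G(9) = mex{0,3,2,2} = 1
G(10) = mex{1,0,3,3} = 2
G(11) = mex{2,1,0,0} = 3
G(12) = mex{3,2,1,1} = 0
G(13) = mex{0,3,2,2} = 1
G(14) = mex{1,0,3,3} = 2
G(15) = mex{2,1,0,0} = 3
G(16) = mex{3,2,1,1} = 0
G(17) = mex{0,3,2,2} = 1
G(18) = mex{1,0,3,3} = 2
G(19) = mex{2,1,0,0} = 3
G(20) = mex{3,2,1,1} = 0
G_A(20) = 0.
Pile B, S = {1, 4, 5, 8, 9}:
n :  0  1  2  3  4  5  6  7  8  9 10 11 12 13 14 15 16 17 18 19 20 21 22 23 24
G :  0  1  0  1  2  3  2  3  4  5  4  5  0  1  0  1  2  3  2  3  4  5  4  5  0
G_B(24) = 0.
Pile C, S = {6, 8}:
n : 0 1 2 3 4 5 6 7 8 9
G : 0 0 0 0 0 0 1 1 1 1
G_C(9) = 1.
Combined Grundy value = 0 ⊕ 0 ⊕ 1 = 1.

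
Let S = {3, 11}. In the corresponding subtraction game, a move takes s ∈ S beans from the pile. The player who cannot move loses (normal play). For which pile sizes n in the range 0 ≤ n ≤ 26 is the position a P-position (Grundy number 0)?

n :  0  1  2  3  4  5  6  7  8  9 10 11 12 13 14 15 16 17 18 19 20 21 22 23 24 25 26
G :  0  0  0  1  1  1  0  0  0  1  1  1  2  2  0  0  0  1  1  1  0  0  0  1  1  1  2
P-positions are exactly the n with G(n) = 0.

0, 1, 2, 6, 7, 8, 14, 15, 16, 20, 21, 22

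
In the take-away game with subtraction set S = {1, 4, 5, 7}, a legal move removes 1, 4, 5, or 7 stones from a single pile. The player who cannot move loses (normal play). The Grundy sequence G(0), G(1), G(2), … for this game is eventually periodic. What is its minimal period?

n :  0  1  2  3  4  5  6  7  8  9 10 11 12 13 14 15 16 17
G :  0  1  0  1  2  3  2  3  0  1  0  1  2  3  2  3  0  1
G(n+8) = G(n) holds for n = 0,…,6 (a full window of length max(S) = 7), so the sequence is purely periodic with period 8.

8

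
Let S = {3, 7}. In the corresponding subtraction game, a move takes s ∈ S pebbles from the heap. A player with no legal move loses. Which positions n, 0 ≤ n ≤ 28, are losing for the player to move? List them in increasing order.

0, 1, 2, 6, 10, 11, 12, 16, 20, 21, 22, 26

G(0) = 0
G(1) = mex{} = 0
G(2) = mex{} = 0
G(3) = mex{0} = 1
G(4) = mex{0} = 1
G(5) = mex{0} = 1
G(6) = mex{1} = 0
G(7) = mex{1,0} = 2
G(8) = mex{1,0} = 2
G(9) = mex{0,0} = 1
G(10) = mex{2,1} = 0
G(11) = mex{2,1} = 0
G(12) = mex{1,1} = 0
G(13) = mex{0,0} = 1
G(14) = mex{0,2} = 1
G(15) = mex{0,2} = 1
G(16) = mex{1,1} = 0
G(17) = mex{1,0} = 2
G(18) = mex{1,0} = 2
G(19) = mex{0,0} = 1
G(20) = mex{2,1} = 0
G(21) = mex{2,1} = 0
G(22) = mex{1,1} = 0
G(23) = mex{0,0} = 1
G(24) = mex{0,2} = 1
G(25) = mex{0,2} = 1
G(26) = mex{1,1} = 0
G(27) = mex{1,0} = 2
G(28) = mex{1,0} = 2
P-positions are exactly the n with G(n) = 0.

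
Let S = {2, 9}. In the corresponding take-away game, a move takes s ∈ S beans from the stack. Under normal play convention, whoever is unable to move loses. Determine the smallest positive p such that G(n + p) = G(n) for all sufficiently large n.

11

n :  0  1  2  3  4  5  6  7  8  9 10 11 12 13 14 15 16 17 18 19 20 21 22 23
G :  0  0  1  1  0  0  1  1  0  2  1  0  0  1  1  0  0  1  1  0  2  1  0  0
G(n+11) = G(n) holds for n = 0,…,8 (a full window of length max(S) = 9), so the sequence is purely periodic with period 11.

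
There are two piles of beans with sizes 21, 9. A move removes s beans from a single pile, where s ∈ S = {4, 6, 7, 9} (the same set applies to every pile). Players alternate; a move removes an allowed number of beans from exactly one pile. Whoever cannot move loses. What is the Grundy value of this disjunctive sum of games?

All piles use S = {4, 6, 7, 9}:
G(0) = 0
G(1) = mex{} = 0
G(2) = mex{} = 0
G(3) = mex{} = 0
G(4) = mex{0} = 1
G(5) = mex{0} = 1
G(6) = mex{0,0} = 1
G(7) = mex{0,0,0} = 1
G(8) = mex{1,0,0} = 2
G(9) = mex{1,0,0,0} = 2
G(10) = mex{1,1,0,0} = 2
G(11) = mex{1,1,1,0} = 2
G(12) = mex{2,1,1,0} = 3
G(13) = mex{2,1,1,1} = 0
G(14) = mex{2,2,1,1} = 0
G(15) = mex{2,2,2,1} = 0
G(16) = mex{3,2,2,1} = 0
G(17) = mex{0,2,2,2} = 1
G(18) = mex{0,3,2,2} = 1
G(19) = mex{0,0,3,2} = 1
G(20) = mex{0,0,0,2} = 1
G(21) = mex{1,0,0,3} = 2
Pile A: G(21) = 2.
Pile B: G(9) = 2.
Combined Grundy value = 2 ⊕ 2 = 0.

0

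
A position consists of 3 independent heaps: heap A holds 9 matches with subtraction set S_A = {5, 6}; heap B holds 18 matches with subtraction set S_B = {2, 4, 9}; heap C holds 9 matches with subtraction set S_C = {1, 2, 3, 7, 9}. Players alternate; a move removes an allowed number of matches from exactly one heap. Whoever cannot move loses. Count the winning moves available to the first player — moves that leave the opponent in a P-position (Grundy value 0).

Heap A, S = {5, 6}:
G(0) = 0
G(1) = mex{} = 0
G(2) = mex{} = 0
G(3) = mex{} = 0
G(4) = mex{} = 0
G(5) = mex{0} = 1
G(6) = mex{0,0} = 1
G(7) = mex{0,0} = 1
G(8) = mex{0,0} = 1
G(9) = mex{0,0} = 1
G_A(9) = 1.
Heap B, S = {2, 4, 9}:
G(0) = 0
G(1) = mex{} = 0
G(2) = mex{0} = 1
G(3) = mex{0} = 1
G(4) = mex{1,0} = 2
G(5) = mex{1,0} = 2
G(6) = mex{2,1} = 0
G(7) = mex{2,1} = 0
G(8) = mex{0,2} = 1
G(9) = mex{0,2,0} = 1
G(10) = mex{1,0,0} = 2
G(11) = mex{1,0,1} = 2
G(12) = mex{2,1,1} = 0
G(13) = mex{2,1,2} = 0
G(14) = mex{0,2,2} = 1
G(15) = mex{0,2,0} = 1
G(16) = mex{1,0,0} = 2
G(17) = mex{1,0,1} = 2
G(18) = mex{2,1,1} = 0
G_B(18) = 0.
Heap C, S = {1, 2, 3, 7, 9}:
G(0) = 0
G(1) = mex{0} = 1
G(2) = mex{1,0} = 2
G(3) = mex{2,1,0} = 3
G(4) = mex{3,2,1} = 0
G(5) = mex{0,3,2} = 1
G(6) = mex{1,0,3} = 2
G(7) = mex{2,1,0,0} = 3
G(8) = mex{3,2,1,1} = 0
G(9) = mex{0,3,2,2,0} = 1
G_C(9) = 1.
Combined Grundy value = 1 ⊕ 0 ⊕ 1 = 0.
A winning move leaves total XOR = 0, i.e. changes one component's Grundy value g to g ⊕ X where X is the current total.
Heap A: target g' = 1⊕0 = 1, but every legal move changes the Grundy value (mex property), so 0 moves.
Heap B: target g' = 0⊕0 = 0, but every legal move changes the Grundy value (mex property), so 0 moves.
Heap C: target g' = 1⊕0 = 1, but every legal move changes the Grundy value (mex property), so 0 moves.

0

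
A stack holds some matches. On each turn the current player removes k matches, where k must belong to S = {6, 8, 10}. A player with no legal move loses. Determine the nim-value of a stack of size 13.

2

G(0) = 0
G(1) = mex{} = 0
G(2) = mex{} = 0
G(3) = mex{} = 0
G(4) = mex{} = 0
G(5) = mex{} = 0
G(6) = mex{0} = 1
G(7) = mex{0} = 1
G(8) = mex{0,0} = 1
G(9) = mex{0,0} = 1
G(10) = mex{0,0,0} = 1
G(11) = mex{0,0,0} = 1
G(12) = mex{1,0,0} = 2
G(13) = mex{1,0,0} = 2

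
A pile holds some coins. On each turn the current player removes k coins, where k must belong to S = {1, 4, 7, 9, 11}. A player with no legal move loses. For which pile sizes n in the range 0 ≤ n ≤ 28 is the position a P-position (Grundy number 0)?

0, 2, 5, 8, 10, 18, 20, 23, 26, 28

G(0) = 0
G(1) = mex{0} = 1
G(2) = mex{1} = 0
G(3) = mex{0} = 1
G(4) = mex{1,0} = 2
G(5) = mex{2,1} = 0
G(6) = mex{0,0} = 1
G(7) = mex{1,1,0} = 2
G(8) = mex{2,2,1} = 0
G(9) = mex{0,0,0,0} = 1
G(10) = mex{1,1,1,1} = 0
G(11) = mex{0,2,2,0,0} = 1
G(12) = mex{1,0,0,1,1} = 2
G(13) = mex{2,1,1,2,0} = 3
G(14) = mex{3,0,2,0,1} = 4
G(15) = mex{4,1,0,1,2} = 3
G(16) = mex{3,2,1,2,0} = 4
G(17) = mex{4,3,0,0,1} = 2
G(18) = mex{2,4,1,1,2} = 0
G(19) = mex{0,3,2,0,0} = 1
G(20) = mex{1,4,3,1,1} = 0
G(21) = mex{0,2,4,2,0} = 1
G(22) = mex{1,0,3,3,1} = 2
G(23) = mex{2,1,4,4,2} = 0
G(24) = mex{0,0,2,3,3} = 1
G(25) = mex{1,1,0,4,4} = 2
G(26) = mex{2,2,1,2,3} = 0
G(27) = mex{0,0,0,0,4} = 1
G(28) = mex{1,1,1,1,2} = 0
P-positions are exactly the n with G(n) = 0.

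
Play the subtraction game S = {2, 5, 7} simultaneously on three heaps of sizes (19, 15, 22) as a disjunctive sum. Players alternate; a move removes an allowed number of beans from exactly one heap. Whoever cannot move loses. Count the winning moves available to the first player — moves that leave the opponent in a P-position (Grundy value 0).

2

All heaps use S = {2, 5, 7}:
n :  0  1  2  3  4  5  6  7  8  9 10 11 12 13 14 15 16 17 18 19 20 21 22
G :  0  0  1  1  0  2  1  3  2  2  0  3  1  0  0  1  1  2  2  3  3  2  0
Heap A: G(19) = 3.
Heap B: G(15) = 1.
Heap C: G(22) = 0.
Combined Grundy value = 3 ⊕ 1 ⊕ 0 = 2.
A winning move leaves total XOR = 0, i.e. changes one component's Grundy value g to g ⊕ X where X is the current total.
Heap A: need g' = 3⊕2 = 1. Options: 19−2→G=2, 19−5→G=0, 19−7→G=1. Hits: 1.
Heap B: need g' = 1⊕2 = 3. Options: 15−2→G=0, 15−5→G=0, 15−7→G=2. Hits: 0.
Heap C: need g' = 0⊕2 = 2. Options: 22−2→G=3, 22−5→G=2, 22−7→G=1. Hits: 1.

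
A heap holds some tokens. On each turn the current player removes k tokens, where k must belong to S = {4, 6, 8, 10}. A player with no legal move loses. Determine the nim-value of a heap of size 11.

G(0) = 0
G(1) = mex{} = 0
G(2) = mex{} = 0
G(3) = mex{} = 0
G(4) = mex{0} = 1
G(5) = mex{0} = 1
G(6) = mex{0,0} = 1
G(7) = mex{0,0} = 1
G(8) = mex{1,0,0} = 2
G(9) = mex{1,0,0} = 2
G(10) = mex{1,1,0,0} = 2
G(11) = mex{1,1,0,0} = 2

2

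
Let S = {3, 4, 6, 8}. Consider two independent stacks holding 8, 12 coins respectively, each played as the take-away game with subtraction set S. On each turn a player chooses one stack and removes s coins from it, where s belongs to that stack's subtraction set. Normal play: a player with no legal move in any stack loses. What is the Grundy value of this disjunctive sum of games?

2

All stacks use S = {3, 4, 6, 8}:
n :  0  1  2  3  4  5  6  7  8  9 10 11 12
G :  0  0  0  1  1  1  2  2  2  3  3  0  0
Stack A: G(8) = 2.
Stack B: G(12) = 0.
Combined Grundy value = 2 ⊕ 0 = 2.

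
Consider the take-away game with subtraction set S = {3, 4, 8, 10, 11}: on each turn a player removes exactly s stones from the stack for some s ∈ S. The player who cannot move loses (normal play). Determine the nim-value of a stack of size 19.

n :  0  1  2  3  4  5  6  7  8  9 10 11 12 13 14 15 16 17 18 19
G :  0  0  0  1  1  1  2  0  2  3  1  3  4  2  0  2  0  1  3  1

1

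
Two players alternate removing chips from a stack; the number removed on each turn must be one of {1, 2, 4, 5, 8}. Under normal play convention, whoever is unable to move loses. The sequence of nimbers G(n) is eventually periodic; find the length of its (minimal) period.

3

G(0) = 0
G(1) = mex{0} = 1
G(2) = mex{1,0} = 2
G(3) = mex{2,1} = 0
G(4) = mex{0,2,0} = 1
G(5) = mex{1,0,1,0} = 2
G(6) = mex{2,1,2,1} = 0
G(7) = mex{0,2,0,2} = 1
G(8) = mex{1,0,1,0,0} = 2
G(9) = mex{2,1,2,1,1} = 0
G(10) = mex{0,2,0,2,2} = 1
G(11) = mex{1,0,1,0,0} = 2
G(12) = mex{2,1,2,1,1} = 0
G(13) = mex{0,2,0,2,2} = 1
G(14) = mex{1,0,1,0,0} = 2
G(n+3) = G(n) holds for n = 0,…,7 (a full window of length max(S) = 8), so the sequence is purely periodic with period 3.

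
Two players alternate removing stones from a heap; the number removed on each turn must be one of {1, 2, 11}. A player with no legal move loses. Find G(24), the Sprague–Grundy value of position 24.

0

G(0) = 0
G(1) = mex{0} = 1
G(2) = mex{1,0} = 2
G(3) = mex{2,1} = 0
G(4) = mex{0,2} = 1
G(5) = mex{1,0} = 2
G(6) = mex{2,1} = 0
G(7) = mex{0,2} = 1
G(8) = mex{1,0} = 2
G(9) = mex{2,1} = 0
G(10) = mex{0,2} = 1
G(11) = mex{1,0,0} = 2
G(12) = mex{2,1,1} = 0
G(13) = mex{0,2,2} = 1
G(14) = mex{1,0,0} = 2
G(15) = mex{2,1,1} = 0
G(16) = mex{0,2,2} = 1
G(17) = mex{1,0,0} = 2
G(18) = mex{2,1,1} = 0
G(19) = mex{0,2,2} = 1
G(20) = mex{1,0,0} = 2
G(21) = mex{2,1,1} = 0
G(22) = mex{0,2,2} = 1
G(23) = mex{1,0,0} = 2
G(24) = mex{2,1,1} = 0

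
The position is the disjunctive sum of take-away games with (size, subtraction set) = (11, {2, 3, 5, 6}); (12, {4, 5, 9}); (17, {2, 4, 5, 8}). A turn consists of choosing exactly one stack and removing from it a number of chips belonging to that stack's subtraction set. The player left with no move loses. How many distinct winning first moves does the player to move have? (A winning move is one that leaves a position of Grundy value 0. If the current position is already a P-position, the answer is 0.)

0

Stack A, S = {2, 3, 5, 6}:
G(0) = 0
G(1) = mex{} = 0
G(2) = mex{0} = 1
G(3) = mex{0,0} = 1
G(4) = mex{1,0} = 2
G(5) = mex{1,1,0} = 2
G(6) = mex{2,1,0,0} = 3
G(7) = mex{2,2,1,0} = 3
G(8) = mex{3,2,1,1} = 0
G(9) = mex{3,3,2,1} = 0
G(10) = mex{0,3,2,2} = 1
G(11) = mex{0,0,3,2} = 1
G_A(11) = 1.
Stack B, S = {4, 5, 9}:
n :  0  1  2  3  4  5  6  7  8  9 10 11 12
G :  0  0  0  0  1  1  1  1  2  2  2  2  3
G_B(12) = 3.
Stack C, S = {2, 4, 5, 8}:
G(0) = 0
G(1) = mex{} = 0
G(2) = mex{0} = 1
G(3) = mex{0} = 1
G(4) = mex{1,0} = 2
G(5) = mex{1,0,0} = 2
G(6) = mex{2,1,0} = 3
G(7) = mex{2,1,1} = 0
G(8) = mex{3,2,1,0} = 4
G(9) = mex{0,2,2,0} = 1
G(10) = mex{4,3,2,1} = 0
G(11) = mex{1,0,3,1} = 2
G(12) = mex{0,4,0,2} = 1
G(13) = mex{2,1,4,2} = 0
G(14) = mex{1,0,1,3} = 2
G(15) = mex{0,2,0,0} = 1
G(16) = mex{2,1,2,4} = 0
G(17) = mex{1,0,1,1} = 2
G_C(17) = 2.
Combined Grundy value = 1 ⊕ 3 ⊕ 2 = 0.
A winning move leaves total XOR = 0, i.e. changes one component's Grundy value g to g ⊕ X where X is the current total.
Stack A: target g' = 1⊕0 = 1, but every legal move changes the Grundy value (mex property), so 0 moves.
Stack B: target g' = 3⊕0 = 3, but every legal move changes the Grundy value (mex property), so 0 moves.
Stack C: target g' = 2⊕0 = 2, but every legal move changes the Grundy value (mex property), so 0 moves.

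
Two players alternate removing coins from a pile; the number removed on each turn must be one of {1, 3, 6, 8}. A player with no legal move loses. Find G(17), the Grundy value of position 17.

n :  0  1  2  3  4  5  6  7  8  9 10 11 12 13 14 15 16 17
G :  0  1  0  1  0  1  2  3  2  0  1  0  1  0  1  2  3  2

2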